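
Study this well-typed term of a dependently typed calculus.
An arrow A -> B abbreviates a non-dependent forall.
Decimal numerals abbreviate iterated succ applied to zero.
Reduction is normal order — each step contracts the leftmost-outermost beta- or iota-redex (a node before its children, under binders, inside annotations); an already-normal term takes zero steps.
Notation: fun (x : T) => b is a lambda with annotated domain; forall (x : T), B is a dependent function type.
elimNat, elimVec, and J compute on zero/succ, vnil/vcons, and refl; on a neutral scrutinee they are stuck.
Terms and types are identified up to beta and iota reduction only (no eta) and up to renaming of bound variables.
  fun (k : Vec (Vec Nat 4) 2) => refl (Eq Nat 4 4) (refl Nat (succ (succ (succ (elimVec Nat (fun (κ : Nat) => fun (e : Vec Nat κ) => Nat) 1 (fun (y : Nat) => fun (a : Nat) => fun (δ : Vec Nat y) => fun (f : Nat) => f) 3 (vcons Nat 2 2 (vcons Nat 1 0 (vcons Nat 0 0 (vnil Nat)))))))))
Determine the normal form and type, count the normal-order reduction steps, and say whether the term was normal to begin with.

normal form:
  fun (k : Vec (Vec Nat 4) 2) => refl (Eq Nat 4 4) (refl Nat 4)
inferred type:
  Vec (Vec Nat 4) 2 -> Eq (Eq Nat 4 4) (refl Nat 4) (refl Nat 4)
normal-order step count: 16
started in normal form: no
first redex: an elimVec iota-redex


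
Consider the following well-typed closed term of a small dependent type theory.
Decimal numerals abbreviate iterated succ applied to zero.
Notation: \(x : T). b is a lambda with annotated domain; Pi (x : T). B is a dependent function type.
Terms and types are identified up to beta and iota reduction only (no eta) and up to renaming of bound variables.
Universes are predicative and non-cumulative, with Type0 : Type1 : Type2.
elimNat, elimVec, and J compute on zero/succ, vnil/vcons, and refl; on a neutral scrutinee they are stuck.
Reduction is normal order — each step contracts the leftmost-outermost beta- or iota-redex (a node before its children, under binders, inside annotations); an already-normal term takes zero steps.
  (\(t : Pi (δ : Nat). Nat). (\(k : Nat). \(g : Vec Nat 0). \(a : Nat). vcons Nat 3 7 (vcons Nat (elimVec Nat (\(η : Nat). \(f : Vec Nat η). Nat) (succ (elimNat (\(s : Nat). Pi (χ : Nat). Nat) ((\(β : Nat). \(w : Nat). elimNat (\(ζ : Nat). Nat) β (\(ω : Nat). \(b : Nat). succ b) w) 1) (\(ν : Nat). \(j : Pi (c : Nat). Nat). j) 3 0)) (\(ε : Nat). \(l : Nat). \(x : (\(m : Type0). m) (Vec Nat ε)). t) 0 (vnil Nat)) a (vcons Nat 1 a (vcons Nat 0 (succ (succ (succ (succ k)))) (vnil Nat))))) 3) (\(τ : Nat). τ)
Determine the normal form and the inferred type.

resulting normal form:
  \(t : Vec Nat 0). \(δ : Nat). vcons Nat 3 7 (vcons Nat 2 δ (vcons Nat 1 δ (vcons Nat 0 7 (vnil Nat))))
the term's type:
  Pi (t : Vec Nat 0). Pi (δ : Nat). Vec Nat 4


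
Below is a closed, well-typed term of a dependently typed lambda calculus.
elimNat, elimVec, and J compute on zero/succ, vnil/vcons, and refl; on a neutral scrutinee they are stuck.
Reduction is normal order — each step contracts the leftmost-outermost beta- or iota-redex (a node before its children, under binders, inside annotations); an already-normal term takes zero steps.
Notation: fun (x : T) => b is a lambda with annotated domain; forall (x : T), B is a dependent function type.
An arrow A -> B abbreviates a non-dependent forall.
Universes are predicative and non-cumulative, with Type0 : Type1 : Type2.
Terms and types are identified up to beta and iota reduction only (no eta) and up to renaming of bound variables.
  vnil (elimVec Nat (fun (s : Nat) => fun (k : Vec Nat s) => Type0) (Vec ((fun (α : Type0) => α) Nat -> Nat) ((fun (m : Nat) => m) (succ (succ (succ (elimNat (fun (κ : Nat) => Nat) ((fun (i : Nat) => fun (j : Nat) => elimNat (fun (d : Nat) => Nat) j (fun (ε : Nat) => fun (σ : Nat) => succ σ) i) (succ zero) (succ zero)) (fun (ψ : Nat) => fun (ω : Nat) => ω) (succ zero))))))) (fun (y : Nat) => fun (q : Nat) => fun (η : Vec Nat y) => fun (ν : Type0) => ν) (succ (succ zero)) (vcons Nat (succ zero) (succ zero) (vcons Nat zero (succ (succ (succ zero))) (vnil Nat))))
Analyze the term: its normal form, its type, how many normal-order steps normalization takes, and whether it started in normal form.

normal form:
  vnil (Vec (Nat -> Nat) (succ (succ (succ (succ (succ zero))))))
inferred type:
  Vec (Vec (Nat -> Nat) (succ (succ (succ (succ (succ zero)))))) zero
normal-order step count: 23
term was already normal: no
first contracted redex: an elimVec iota-redex


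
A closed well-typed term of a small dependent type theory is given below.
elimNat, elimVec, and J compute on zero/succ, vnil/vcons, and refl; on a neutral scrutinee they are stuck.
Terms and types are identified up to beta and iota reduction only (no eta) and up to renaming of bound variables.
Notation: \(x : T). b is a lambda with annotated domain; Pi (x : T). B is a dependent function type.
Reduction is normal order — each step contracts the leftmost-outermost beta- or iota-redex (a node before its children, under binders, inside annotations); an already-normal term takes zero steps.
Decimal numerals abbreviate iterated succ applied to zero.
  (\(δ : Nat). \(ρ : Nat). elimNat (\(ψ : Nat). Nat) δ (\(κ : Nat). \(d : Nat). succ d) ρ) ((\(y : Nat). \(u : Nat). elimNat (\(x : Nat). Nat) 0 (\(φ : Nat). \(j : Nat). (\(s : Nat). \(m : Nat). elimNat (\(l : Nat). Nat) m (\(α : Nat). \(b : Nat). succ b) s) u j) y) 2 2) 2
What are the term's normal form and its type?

resulting normal form:
  6
inferred type:
  Nat


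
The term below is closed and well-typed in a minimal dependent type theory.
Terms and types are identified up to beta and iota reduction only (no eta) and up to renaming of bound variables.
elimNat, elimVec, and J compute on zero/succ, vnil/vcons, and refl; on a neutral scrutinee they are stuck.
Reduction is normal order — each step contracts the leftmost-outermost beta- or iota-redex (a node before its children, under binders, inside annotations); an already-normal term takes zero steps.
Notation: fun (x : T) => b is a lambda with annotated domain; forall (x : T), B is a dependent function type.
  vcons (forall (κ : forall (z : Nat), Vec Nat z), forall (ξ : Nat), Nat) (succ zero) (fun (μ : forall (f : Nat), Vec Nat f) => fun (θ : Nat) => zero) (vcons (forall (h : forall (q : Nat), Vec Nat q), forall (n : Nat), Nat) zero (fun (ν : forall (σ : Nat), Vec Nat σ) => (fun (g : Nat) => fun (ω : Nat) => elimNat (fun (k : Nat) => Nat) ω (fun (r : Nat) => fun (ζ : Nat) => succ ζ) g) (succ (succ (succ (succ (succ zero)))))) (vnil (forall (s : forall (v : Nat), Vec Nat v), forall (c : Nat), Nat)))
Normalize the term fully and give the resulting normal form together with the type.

resulting normal form:
  vcons (forall (κ : forall (z : Nat), Vec Nat z), forall (ξ : Nat), Nat) (succ zero) (fun (μ : forall (f : Nat), Vec Nat f) => fun (θ : Nat) => zero) (vcons (forall (h : forall (q : Nat), Vec Nat q), forall (n : Nat), Nat) zero (fun (ν : forall (σ : Nat), Vec Nat σ) => fun (g : Nat) => succ (succ (succ (succ (succ g))))) (vnil (forall (ω : forall (k : Nat), Vec Nat k), forall (r : Nat), Nat)))
inferred type:
  Vec (forall (κ : forall (z : Nat), Vec Nat z), forall (ξ : Nat), Nat) (succ (succ zero))
observation: the term reaches its normal form after 17 normal-order steps.


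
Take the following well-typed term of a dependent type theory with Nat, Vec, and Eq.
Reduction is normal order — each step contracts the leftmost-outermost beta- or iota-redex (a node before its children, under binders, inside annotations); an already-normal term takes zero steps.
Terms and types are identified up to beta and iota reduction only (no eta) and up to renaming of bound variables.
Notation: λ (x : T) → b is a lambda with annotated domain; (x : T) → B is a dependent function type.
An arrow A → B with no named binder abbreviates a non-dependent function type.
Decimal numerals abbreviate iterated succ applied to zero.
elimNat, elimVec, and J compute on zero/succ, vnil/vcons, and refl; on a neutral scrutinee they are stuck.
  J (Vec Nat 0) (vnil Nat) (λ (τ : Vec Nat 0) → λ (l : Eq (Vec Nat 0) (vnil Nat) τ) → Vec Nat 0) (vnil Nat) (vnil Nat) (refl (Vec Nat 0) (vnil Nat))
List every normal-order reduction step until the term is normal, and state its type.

normal-order reduction sequence:
  J (Vec Nat 0) (vnil Nat) (λ (τ : Vec Nat 0) → λ (l : Eq (Vec Nat 0) (vnil Nat) τ) → Vec Nat 0) (vnil Nat) (vnil Nat) (refl (Vec Nat 0) (vnil Nat))
  ~> vnil Nat
inferred type:
  Vec Nat 0


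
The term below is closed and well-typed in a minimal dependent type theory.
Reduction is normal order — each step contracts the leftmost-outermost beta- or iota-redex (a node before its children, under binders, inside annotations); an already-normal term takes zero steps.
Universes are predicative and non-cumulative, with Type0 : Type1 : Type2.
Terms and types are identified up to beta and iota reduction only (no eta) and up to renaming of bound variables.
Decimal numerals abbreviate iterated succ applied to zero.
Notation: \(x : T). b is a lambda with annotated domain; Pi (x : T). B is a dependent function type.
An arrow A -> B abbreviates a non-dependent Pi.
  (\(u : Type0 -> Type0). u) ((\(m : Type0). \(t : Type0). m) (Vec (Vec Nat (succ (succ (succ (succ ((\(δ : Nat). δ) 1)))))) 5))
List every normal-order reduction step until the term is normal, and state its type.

reduction (normal order):
  (\(u : Type0 -> Type0). u) ((\(m : Type0). \(t : Type0). m) (Vec (Vec Nat (succ (succ (succ (succ ((\(δ : Nat). δ) 1)))))) 5))
  ~> (\(u : Type0). \(m : Type0). u) (Vec (Vec Nat (succ (succ (succ (succ ((\(t : Nat). t) 1)))))) 5)
  ~> \(u : Type0). Vec (Vec Nat (succ (succ (succ (succ ((\(m : Nat). m) 1)))))) 5
  ~> \(u : Type0). Vec (Vec Nat 5) 5
inferred type:
  Type0 -> Type0


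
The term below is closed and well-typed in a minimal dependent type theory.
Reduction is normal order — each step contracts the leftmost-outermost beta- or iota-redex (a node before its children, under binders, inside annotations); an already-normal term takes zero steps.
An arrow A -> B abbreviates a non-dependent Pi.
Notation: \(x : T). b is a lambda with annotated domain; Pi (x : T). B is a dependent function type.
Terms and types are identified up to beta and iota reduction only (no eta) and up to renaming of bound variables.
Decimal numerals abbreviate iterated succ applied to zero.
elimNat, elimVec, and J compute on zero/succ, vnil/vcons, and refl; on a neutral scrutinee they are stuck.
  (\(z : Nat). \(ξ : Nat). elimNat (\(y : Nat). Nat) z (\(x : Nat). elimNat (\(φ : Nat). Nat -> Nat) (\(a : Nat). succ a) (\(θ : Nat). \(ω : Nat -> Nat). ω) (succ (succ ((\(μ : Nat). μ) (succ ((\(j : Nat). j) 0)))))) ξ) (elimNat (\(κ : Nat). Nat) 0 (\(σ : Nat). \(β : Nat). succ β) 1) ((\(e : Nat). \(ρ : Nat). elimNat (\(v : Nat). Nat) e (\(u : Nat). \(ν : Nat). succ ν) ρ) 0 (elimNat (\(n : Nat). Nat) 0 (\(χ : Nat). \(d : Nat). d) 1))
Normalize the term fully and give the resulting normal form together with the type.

reduced normal form:
  1
the term's type:
  Nat
observation: reduction starts at a beta-redex, and 26 normal-order steps reach the normal form.


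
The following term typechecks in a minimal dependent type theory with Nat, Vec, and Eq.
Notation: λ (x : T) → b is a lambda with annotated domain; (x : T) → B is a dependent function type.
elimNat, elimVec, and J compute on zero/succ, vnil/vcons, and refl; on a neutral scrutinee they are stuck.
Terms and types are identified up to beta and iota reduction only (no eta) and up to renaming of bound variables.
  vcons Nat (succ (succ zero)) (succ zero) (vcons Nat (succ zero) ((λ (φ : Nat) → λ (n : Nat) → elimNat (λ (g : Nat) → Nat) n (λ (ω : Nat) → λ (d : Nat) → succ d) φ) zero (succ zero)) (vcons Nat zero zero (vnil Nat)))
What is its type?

inferred type:
  Vec Nat (succ (succ (succ zero)))


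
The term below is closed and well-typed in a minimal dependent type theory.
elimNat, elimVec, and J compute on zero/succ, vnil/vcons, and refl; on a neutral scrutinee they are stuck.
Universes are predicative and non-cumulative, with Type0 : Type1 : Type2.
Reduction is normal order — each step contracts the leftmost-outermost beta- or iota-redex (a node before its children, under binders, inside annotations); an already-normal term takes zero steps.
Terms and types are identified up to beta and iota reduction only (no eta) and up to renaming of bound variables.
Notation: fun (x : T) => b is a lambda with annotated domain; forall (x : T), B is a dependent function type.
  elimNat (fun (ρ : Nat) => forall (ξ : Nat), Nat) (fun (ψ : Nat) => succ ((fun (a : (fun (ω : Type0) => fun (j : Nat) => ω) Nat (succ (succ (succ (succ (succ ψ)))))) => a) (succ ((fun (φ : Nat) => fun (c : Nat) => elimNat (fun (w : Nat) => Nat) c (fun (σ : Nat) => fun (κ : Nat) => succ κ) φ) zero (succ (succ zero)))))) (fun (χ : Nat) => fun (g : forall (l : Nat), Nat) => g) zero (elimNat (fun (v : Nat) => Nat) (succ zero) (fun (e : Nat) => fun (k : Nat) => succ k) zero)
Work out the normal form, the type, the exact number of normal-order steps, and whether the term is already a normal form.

resulting normal form:
  succ (succ (succ (succ zero)))
type:
  Nat
normal-order step count: 6
term was already normal: no
first contracted redex: an elimNat iota-redex


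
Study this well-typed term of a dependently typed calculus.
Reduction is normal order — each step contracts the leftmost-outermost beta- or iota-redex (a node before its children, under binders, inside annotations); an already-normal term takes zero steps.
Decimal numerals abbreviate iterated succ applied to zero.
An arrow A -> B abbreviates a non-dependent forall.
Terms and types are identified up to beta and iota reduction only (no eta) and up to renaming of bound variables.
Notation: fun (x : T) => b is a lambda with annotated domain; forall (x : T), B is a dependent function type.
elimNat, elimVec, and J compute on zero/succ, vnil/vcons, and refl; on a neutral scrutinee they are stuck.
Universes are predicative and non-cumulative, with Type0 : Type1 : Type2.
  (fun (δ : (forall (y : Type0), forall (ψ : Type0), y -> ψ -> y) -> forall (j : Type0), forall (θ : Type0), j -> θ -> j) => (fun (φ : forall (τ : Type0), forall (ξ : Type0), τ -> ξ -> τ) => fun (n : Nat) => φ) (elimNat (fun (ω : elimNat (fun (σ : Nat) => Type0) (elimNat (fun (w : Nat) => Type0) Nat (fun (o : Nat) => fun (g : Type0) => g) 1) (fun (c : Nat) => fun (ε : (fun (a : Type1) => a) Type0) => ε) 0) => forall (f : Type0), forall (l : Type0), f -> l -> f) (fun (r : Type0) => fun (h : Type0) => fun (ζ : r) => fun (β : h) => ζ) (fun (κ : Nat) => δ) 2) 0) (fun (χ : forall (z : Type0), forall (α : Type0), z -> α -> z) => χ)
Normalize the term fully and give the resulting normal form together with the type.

normal form:
  fun (δ : Type0) => fun (y : Type0) => fun (ψ : δ) => fun (j : y) => ψ
type:
  forall (δ : Type0), forall (y : Type0), δ -> y -> δ
observation: normalization takes exactly 10 steps under the normal-order strategy.


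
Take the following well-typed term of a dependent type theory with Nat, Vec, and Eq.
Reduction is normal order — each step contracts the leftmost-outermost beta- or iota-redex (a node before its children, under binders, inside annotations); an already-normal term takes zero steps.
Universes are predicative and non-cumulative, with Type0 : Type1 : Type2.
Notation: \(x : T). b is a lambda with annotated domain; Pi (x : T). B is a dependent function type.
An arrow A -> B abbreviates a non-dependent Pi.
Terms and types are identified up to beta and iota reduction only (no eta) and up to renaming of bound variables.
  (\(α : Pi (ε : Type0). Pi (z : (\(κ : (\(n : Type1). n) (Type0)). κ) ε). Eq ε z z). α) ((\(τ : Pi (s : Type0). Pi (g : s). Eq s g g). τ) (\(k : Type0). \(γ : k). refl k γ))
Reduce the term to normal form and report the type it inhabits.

reduced normal form:
  \(α : Type0). \(ε : α). refl α ε
type:
  Pi (α : Type0). Pi (ε : α). Eq α ε ε
observation: the term reaches its normal form after 2 normal-order steps.


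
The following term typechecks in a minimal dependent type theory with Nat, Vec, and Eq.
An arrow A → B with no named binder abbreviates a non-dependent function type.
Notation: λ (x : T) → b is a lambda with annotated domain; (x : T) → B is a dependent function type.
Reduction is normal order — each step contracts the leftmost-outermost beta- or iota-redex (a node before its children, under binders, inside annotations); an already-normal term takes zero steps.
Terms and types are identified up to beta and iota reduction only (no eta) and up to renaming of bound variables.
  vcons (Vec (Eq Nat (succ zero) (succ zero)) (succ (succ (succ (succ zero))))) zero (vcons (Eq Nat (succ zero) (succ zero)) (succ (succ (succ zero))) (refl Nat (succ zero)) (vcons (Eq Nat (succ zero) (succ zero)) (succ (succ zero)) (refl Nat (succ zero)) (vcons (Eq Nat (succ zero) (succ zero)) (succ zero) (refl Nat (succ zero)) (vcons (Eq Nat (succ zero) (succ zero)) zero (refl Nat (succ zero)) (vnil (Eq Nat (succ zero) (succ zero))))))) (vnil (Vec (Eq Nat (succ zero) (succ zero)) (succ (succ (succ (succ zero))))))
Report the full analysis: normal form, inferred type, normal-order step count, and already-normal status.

resulting normal form:
  vcons (Vec (Eq Nat (succ zero) (succ zero)) (succ (succ (succ (succ zero))))) zero (vcons (Eq Nat (succ zero) (succ zero)) (succ (succ (succ zero))) (refl Nat (succ zero)) (vcons (Eq Nat (succ zero) (succ zero)) (succ (succ zero)) (refl Nat (succ zero)) (vcons (Eq Nat (succ zero) (succ zero)) (succ zero) (refl Nat (succ zero)) (vcons (Eq Nat (succ zero) (succ zero)) zero (refl Nat (succ zero)) (vnil (Eq Nat (succ zero) (succ zero))))))) (vnil (Vec (Eq Nat (succ zero) (succ zero)) (succ (succ (succ (succ zero))))))
inferred type:
  Vec (Vec (Eq Nat (succ zero) (succ zero)) (succ (succ (succ (succ zero))))) (succ zero)
steps to reach normal form (normal order): 0
term was already normal: yes


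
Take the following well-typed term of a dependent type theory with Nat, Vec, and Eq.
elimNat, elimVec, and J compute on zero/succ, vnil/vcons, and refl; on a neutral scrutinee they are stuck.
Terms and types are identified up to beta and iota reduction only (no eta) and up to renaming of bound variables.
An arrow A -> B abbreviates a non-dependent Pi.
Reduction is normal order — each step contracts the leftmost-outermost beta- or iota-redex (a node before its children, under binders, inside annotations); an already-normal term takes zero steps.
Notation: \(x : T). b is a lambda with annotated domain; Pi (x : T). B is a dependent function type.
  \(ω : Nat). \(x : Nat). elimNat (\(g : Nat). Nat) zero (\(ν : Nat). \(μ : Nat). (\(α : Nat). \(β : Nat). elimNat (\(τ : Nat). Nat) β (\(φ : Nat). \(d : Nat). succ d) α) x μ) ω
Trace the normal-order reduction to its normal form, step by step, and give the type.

reduction (normal order):
  \(ω : Nat). \(x : Nat). elimNat (\(g : Nat). Nat) zero (\(ν : Nat). \(μ : Nat). (\(α : Nat). \(β : Nat). elimNat (\(τ : Nat). Nat) β (\(φ : Nat). \(d : Nat). succ d) α) x μ) ω
  ~> \(ω : Nat). \(x : Nat). elimNat (\(g : Nat). Nat) zero (\(ν : Nat). \(μ : Nat). (\(α : Nat). elimNat (\(β : Nat). Nat) α (\(τ : Nat). \(φ : Nat). succ φ) x) μ) ω
  ~> \(ω : Nat). \(x : Nat). elimNat (\(g : Nat). Nat) zero (\(ν : Nat). \(μ : Nat). elimNat (\(α : Nat). Nat) μ (\(β : Nat). \(τ : Nat). succ τ) x) ω
inferred type:
  Nat -> Nat -> Nat


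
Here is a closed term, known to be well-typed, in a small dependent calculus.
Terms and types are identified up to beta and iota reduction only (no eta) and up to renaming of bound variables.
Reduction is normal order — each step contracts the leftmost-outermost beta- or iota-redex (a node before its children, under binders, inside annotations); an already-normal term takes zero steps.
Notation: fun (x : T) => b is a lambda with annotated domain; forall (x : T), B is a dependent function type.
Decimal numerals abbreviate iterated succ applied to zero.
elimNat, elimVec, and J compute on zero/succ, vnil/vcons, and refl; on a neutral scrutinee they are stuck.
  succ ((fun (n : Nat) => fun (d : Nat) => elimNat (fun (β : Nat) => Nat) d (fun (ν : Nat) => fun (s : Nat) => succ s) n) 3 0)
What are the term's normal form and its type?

resulting normal form:
  4
inferred type:
  Nat
observation: reduction starts at a beta-redex, and 12 normal-order steps reach the normal form.


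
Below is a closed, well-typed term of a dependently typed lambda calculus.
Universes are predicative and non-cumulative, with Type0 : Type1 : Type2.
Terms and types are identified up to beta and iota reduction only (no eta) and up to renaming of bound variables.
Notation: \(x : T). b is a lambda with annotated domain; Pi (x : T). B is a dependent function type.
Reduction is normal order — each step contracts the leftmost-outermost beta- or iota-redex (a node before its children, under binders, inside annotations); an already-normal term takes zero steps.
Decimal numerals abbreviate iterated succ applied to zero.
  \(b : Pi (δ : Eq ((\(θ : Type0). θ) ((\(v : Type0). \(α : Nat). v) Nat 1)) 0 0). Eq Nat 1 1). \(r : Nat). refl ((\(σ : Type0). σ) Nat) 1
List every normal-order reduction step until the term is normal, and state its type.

normal-order reduction:
  \(b : Pi (δ : Eq ((\(θ : Type0). θ) ((\(v : Type0). \(α : Nat). v) Nat 1)) 0 0). Eq Nat 1 1). \(r : Nat). refl ((\(σ : Type0). σ) Nat) 1
  ~> \(b : Pi (δ : Eq ((\(θ : Type0). \(v : Nat). θ) Nat 1) 0 0). Eq Nat 1 1). \(α : Nat). refl ((\(r : Type0). r) Nat) 1
  ~> \(b : Pi (δ : Eq ((\(θ : Nat). Nat) 1) 0 0). Eq Nat 1 1). \(v : Nat). refl ((\(α : Type0). α) Nat) 1
  ~> \(b : Pi (δ : Eq Nat 0 0). Eq Nat 1 1). \(θ : Nat). refl ((\(v : Type0). v) Nat) 1
  ~> \(b : Pi (δ : Eq Nat 0 0). Eq Nat 1 1). \(θ : Nat). refl Nat 1
type:
  Pi (b : Pi (δ : Eq Nat 0 0). Eq Nat 1 1). Pi (θ : Nat). Eq Nat 1 1


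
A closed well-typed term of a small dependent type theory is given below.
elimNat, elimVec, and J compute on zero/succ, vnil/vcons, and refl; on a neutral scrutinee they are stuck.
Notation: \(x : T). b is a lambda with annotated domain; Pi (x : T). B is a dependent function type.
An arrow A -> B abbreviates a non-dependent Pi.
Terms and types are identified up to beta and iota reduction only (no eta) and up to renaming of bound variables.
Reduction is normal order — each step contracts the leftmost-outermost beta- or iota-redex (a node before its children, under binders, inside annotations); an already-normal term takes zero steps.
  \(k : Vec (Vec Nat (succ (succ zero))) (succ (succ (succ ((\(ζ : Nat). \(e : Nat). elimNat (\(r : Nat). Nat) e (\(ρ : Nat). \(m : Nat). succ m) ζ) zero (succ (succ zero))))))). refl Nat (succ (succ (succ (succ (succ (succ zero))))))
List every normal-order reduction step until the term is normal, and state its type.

normal-order reduction:
  \(k : Vec (Vec Nat (succ (succ zero))) (succ (succ (succ ((\(ζ : Nat). \(e : Nat). elimNat (\(r : Nat). Nat) e (\(ρ : Nat). \(m : Nat). succ m) ζ) zero (succ (succ zero))))))). refl Nat (succ (succ (succ (succ (succ (succ zero))))))
  ~> \(k : Vec (Vec Nat (succ (succ zero))) (succ (succ (succ ((\(ζ : Nat). elimNat (\(e : Nat). Nat) ζ (\(r : Nat). \(ρ : Nat). succ ρ) zero) (succ (succ zero))))))). refl Nat (succ (succ (succ (succ (succ (succ zero))))))
  ~> \(k : Vec (Vec Nat (succ (succ zero))) (succ (succ (succ (elimNat (\(ζ : Nat). Nat) (succ (succ zero)) (\(e : Nat). \(r : Nat). succ r) zero))))). refl Nat (succ (succ (succ (succ (succ (succ zero))))))
  ~> \(k : Vec (Vec Nat (succ (succ zero))) (succ (succ (succ (succ (succ zero)))))). refl Nat (succ (succ (succ (succ (succ (succ zero))))))
type:
  Vec (Vec Nat (succ (succ zero))) (succ (succ (succ (succ (succ zero))))) -> Eq Nat (succ (succ (succ (succ (succ (succ zero)))))) (succ (succ (succ (succ (succ (succ zero))))))


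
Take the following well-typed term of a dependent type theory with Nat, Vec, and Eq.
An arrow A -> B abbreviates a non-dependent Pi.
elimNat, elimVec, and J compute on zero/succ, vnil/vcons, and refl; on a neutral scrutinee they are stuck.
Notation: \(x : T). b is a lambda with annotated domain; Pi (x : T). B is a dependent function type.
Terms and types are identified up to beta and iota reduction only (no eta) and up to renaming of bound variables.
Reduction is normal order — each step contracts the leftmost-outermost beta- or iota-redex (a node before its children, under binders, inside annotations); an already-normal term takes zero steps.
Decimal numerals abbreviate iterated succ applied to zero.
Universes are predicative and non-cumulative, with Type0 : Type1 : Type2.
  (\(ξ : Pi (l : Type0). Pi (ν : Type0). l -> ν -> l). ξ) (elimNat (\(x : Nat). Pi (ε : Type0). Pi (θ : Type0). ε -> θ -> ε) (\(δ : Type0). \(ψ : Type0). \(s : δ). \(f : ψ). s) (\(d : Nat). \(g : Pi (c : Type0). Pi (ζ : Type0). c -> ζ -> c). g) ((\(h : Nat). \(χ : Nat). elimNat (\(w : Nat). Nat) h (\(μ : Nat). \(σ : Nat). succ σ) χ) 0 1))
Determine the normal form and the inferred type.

reduced normal form:
  \(ξ : Type0). \(l : Type0). \(ν : ξ). \(x : l). ν
type:
  Pi (ξ : Type0). Pi (l : Type0). ξ -> l -> ξ
observation: the first redex contracted is a beta-redex; the normal form is reached in 11 normal-order steps.


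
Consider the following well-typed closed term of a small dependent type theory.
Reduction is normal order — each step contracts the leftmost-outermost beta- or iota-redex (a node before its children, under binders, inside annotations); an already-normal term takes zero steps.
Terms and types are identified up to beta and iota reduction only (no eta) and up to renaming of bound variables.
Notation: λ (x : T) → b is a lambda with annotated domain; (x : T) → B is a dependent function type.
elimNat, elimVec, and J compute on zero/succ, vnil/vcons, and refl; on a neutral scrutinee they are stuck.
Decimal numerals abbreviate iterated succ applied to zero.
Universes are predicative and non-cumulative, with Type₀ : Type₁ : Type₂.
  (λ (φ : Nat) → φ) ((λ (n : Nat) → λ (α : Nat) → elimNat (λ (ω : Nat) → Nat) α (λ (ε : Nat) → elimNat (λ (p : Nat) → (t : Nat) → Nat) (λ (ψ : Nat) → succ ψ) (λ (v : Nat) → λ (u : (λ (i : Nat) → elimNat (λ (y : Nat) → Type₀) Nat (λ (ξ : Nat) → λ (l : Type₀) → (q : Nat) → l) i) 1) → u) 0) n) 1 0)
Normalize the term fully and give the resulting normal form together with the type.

resulting normal form:
  1
inferred type:
  Nat


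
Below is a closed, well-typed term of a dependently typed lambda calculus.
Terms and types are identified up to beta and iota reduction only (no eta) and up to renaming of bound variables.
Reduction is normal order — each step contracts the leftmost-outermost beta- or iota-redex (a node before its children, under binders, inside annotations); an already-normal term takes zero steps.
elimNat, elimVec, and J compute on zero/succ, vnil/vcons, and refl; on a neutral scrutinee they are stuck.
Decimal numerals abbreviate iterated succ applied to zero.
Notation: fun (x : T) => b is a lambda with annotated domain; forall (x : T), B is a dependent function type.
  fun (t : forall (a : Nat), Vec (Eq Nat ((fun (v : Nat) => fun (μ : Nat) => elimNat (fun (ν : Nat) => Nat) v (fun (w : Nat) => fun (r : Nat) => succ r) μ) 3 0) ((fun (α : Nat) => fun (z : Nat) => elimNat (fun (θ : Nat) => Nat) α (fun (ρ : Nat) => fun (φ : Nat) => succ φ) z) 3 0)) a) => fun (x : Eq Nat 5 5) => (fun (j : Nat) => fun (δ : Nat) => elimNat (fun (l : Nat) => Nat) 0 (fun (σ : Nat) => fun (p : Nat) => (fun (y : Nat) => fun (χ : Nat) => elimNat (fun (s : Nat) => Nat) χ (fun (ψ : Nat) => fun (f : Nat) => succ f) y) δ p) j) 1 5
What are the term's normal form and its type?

resulting normal form:
  fun (t : forall (a : Nat), Vec (Eq Nat 3 3) a) => fun (v : Eq Nat 5 5) => 5
type:
  forall (t : forall (a : Nat), Vec (Eq Nat 3 3) a), forall (v : Eq Nat 5 5), Nat
observation: the first redex contracted is a beta-redex; the normal form is reached in 30 normal-order steps.


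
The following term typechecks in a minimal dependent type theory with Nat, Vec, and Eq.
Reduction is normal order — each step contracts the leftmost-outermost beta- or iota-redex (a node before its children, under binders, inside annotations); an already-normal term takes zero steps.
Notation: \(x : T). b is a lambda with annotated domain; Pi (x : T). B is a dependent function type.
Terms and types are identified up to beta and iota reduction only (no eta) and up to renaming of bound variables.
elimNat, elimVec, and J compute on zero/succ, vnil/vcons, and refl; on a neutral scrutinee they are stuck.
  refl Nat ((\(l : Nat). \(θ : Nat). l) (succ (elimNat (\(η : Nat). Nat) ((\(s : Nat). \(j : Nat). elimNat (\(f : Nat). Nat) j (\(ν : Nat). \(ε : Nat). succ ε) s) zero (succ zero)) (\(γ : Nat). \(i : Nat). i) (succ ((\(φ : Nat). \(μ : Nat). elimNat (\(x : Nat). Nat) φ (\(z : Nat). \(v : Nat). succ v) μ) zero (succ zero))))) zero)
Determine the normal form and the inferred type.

resulting normal form:
  refl Nat (succ (succ zero))
inferred type:
  Eq Nat (succ (succ zero)) (succ (succ zero))


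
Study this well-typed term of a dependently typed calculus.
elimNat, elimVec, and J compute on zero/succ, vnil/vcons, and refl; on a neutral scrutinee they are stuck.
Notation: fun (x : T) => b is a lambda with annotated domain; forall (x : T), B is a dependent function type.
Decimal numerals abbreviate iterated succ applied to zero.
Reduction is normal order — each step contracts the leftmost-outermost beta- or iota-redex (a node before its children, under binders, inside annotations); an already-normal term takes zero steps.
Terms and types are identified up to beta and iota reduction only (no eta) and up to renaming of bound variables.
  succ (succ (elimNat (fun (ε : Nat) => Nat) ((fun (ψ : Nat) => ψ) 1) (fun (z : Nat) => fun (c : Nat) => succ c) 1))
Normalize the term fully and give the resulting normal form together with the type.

resulting normal form:
  4
the term's type:
  Nat


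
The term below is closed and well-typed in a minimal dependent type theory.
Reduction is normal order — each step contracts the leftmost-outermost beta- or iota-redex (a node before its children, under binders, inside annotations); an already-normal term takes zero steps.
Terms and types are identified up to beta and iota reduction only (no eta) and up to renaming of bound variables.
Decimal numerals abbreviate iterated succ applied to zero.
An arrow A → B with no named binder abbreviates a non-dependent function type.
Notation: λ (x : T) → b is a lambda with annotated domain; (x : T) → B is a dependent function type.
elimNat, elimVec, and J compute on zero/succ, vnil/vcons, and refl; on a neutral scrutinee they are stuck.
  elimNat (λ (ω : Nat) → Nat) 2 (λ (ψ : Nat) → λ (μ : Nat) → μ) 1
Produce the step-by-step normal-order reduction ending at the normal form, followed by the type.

normal-order reduction sequence:
  elimNat (λ (ω : Nat) → Nat) 2 (λ (ψ : Nat) → λ (μ : Nat) → μ) 1
  ~> (λ (ω : Nat) → λ (ψ : Nat) → ψ) 0 (elimNat (λ (μ : Nat) → Nat) 2 (λ (b : Nat) → λ (p : Nat) → p) 0)
  ~> (λ (ω : Nat) → ω) (elimNat (λ (ψ : Nat) → Nat) 2 (λ (μ : Nat) → λ (b : Nat) → b) 0)
  ~> elimNat (λ (ω : Nat) → Nat) 2 (λ (ψ : Nat) → λ (μ : Nat) → μ) 0
  ~> 2
the term's type:
  Nat


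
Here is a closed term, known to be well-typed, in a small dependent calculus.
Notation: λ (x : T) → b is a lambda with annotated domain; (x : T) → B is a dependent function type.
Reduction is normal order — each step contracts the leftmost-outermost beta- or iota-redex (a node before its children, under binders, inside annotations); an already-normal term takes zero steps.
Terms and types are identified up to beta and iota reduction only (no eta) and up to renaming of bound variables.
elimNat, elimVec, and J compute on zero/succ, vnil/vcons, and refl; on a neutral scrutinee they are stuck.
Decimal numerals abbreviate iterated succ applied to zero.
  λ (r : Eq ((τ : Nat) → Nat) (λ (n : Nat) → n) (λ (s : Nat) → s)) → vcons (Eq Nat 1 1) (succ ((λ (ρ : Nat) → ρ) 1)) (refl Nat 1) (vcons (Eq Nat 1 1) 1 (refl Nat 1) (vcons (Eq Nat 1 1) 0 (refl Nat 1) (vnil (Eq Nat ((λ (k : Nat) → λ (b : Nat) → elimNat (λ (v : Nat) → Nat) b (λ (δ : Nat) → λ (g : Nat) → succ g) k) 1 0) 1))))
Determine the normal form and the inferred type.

reduced normal form:
  λ (r : Eq ((τ : Nat) → Nat) (λ (n : Nat) → n) (λ (s : Nat) → s)) → vcons (Eq Nat 1 1) 2 (refl Nat 1) (vcons (Eq Nat 1 1) 1 (refl Nat 1) (vcons (Eq Nat 1 1) 0 (refl Nat 1) (vnil (Eq Nat 1 1))))
the term's type:
  (r : Eq ((τ : Nat) → Nat) (λ (n : Nat) → n) (λ (s : Nat) → s)) → Vec (Eq Nat 1 1) 3
observation: the term reaches its normal form after 7 normal-order steps.


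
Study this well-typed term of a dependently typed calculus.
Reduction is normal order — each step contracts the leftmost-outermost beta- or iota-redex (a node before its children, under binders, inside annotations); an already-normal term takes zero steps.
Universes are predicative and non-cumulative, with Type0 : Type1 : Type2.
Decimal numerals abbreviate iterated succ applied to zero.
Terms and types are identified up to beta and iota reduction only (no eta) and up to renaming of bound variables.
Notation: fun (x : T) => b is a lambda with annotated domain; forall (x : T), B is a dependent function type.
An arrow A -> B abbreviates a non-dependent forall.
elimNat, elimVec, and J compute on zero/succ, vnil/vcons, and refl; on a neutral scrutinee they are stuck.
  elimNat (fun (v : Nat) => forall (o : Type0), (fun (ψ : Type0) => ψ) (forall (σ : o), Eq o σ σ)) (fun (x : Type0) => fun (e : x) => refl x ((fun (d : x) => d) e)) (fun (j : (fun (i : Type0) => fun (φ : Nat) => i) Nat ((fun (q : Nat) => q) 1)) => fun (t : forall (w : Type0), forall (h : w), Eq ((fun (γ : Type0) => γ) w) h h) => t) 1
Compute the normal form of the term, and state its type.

normal form:
  fun (v : Type0) => fun (o : v) => refl v o
inferred type:
  forall (v : Type0), forall (o : v), Eq v o o
observation: the term reaches its normal form after 5 normal-order steps.


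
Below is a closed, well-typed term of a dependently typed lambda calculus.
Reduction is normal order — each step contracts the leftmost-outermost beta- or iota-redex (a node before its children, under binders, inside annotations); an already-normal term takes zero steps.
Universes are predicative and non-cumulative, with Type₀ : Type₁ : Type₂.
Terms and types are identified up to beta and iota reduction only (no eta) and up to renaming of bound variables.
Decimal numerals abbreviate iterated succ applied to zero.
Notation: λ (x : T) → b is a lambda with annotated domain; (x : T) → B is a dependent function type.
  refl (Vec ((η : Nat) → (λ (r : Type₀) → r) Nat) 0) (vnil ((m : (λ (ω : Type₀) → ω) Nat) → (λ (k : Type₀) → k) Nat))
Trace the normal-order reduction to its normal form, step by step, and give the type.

normal-order reduction:
  refl (Vec ((η : Nat) → (λ (r : Type₀) → r) Nat) 0) (vnil ((m : (λ (ω : Type₀) → ω) Nat) → (λ (k : Type₀) → k) Nat))
  ~> refl (Vec ((η : Nat) → Nat) 0) (vnil ((r : (λ (m : Type₀) → m) Nat) → (λ (ω : Type₀) → ω) Nat))
  ~> refl (Vec ((η : Nat) → Nat) 0) (vnil ((r : Nat) → (λ (m : Type₀) → m) Nat))
  ~> refl (Vec ((η : Nat) → Nat) 0) (vnil ((r : Nat) → Nat))
the term's type:
  Eq (Vec ((η : Nat) → Nat) 0) (vnil ((r : Nat) → Nat)) (vnil ((m : Nat) → Nat))


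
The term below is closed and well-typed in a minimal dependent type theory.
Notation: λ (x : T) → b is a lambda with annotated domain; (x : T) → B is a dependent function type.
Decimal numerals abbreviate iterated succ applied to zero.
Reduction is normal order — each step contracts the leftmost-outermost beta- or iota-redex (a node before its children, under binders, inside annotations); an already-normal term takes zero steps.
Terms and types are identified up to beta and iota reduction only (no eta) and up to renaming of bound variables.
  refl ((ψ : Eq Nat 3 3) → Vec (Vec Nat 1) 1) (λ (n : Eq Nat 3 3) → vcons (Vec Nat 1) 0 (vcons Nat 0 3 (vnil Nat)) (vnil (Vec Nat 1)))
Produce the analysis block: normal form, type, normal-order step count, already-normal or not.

resulting normal form:
  refl ((ψ : Eq Nat 3 3) → Vec (Vec Nat 1) 1) (λ (n : Eq Nat 3 3) → vcons (Vec Nat 1) 0 (vcons Nat 0 3 (vnil Nat)) (vnil (Vec Nat 1)))
type:
  Eq ((ψ : Eq Nat 3 3) → Vec (Vec Nat 1) 1) (λ (n : Eq Nat 3 3) → vcons (Vec Nat 1) 0 (vcons Nat 0 3 (vnil Nat)) (vnil (Vec Nat 1))) (λ (ε : Eq Nat 3 3) → vcons (Vec Nat 1) 0 (vcons Nat 0 3 (vnil Nat)) (vnil (Vec Nat 1)))
reduction steps (normal order): 0
started in normal form: yes


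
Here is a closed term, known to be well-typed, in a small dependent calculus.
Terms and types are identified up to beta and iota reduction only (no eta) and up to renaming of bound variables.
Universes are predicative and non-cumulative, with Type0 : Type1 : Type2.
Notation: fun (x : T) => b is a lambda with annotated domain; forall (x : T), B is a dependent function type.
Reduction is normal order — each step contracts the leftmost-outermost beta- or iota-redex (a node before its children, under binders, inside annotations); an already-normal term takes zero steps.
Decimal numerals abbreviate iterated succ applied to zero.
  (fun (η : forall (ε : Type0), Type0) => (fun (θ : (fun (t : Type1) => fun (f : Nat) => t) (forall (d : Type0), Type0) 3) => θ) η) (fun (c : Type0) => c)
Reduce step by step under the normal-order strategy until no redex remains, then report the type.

normal-order reduction sequence:
  (fun (η : forall (ε : Type0), Type0) => (fun (θ : (fun (t : Type1) => fun (f : Nat) => t) (forall (d : Type0), Type0) 3) => θ) η) (fun (c : Type0) => c)
  ~> (fun (η : (fun (ε : Type1) => fun (θ : Nat) => ε) (forall (t : Type0), Type0) 3) => η) (fun (f : Type0) => f)
  ~> fun (η : Type0) => η
inferred type:
  forall (η : Type0), Type0


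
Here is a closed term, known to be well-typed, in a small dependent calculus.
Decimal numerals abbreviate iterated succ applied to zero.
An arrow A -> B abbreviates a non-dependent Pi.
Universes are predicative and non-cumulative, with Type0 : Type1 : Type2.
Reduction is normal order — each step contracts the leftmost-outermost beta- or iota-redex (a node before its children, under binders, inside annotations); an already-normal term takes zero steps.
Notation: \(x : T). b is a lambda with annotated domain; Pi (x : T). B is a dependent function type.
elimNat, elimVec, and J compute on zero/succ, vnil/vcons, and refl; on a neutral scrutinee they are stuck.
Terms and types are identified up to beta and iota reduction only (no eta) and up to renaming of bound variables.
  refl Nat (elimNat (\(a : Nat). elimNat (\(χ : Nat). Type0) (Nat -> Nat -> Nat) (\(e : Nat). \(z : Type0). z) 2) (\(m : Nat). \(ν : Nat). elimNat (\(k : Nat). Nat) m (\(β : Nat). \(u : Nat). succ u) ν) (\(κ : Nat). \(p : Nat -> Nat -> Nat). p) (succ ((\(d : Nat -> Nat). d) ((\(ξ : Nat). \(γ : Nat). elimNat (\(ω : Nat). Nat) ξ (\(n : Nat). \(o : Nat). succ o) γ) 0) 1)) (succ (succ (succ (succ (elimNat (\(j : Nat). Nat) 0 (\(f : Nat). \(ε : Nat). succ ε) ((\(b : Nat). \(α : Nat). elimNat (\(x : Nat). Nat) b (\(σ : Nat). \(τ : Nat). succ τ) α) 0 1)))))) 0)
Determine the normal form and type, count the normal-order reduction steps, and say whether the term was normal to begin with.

normal form:
  refl Nat 5
type:
  Eq Nat 5 5
reduction steps (normal order): 34
term was already normal: no
first contracted redex: an elimNat iota-redex


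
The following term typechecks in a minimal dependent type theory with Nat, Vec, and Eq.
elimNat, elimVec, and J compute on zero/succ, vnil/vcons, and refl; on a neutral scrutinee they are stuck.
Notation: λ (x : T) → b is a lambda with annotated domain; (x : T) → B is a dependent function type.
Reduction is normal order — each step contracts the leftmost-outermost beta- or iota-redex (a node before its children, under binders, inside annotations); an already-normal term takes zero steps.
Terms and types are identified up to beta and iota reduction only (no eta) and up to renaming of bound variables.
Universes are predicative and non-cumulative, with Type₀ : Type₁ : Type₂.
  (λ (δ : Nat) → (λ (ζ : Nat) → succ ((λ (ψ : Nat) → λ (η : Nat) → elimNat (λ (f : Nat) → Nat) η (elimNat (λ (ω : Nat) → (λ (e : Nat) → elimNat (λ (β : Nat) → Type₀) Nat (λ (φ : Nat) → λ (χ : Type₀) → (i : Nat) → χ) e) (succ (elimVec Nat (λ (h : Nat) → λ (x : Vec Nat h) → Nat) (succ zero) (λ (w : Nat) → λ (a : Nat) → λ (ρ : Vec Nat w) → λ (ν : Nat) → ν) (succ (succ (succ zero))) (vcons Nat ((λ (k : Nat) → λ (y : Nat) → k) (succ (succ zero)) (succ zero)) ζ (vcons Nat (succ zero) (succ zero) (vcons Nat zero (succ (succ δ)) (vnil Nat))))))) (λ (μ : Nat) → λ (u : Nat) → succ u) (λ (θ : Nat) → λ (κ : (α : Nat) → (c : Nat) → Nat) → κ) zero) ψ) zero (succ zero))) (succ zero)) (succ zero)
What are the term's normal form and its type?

reduced normal form:
  succ (succ zero)
type:
  Nat
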